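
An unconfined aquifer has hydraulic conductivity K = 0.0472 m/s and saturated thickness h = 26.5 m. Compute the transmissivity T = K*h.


Transmissivity is defined as T = K * h.
T = 0.0472 * 26.5
  = 1.2508 m^2/s.

1.2508


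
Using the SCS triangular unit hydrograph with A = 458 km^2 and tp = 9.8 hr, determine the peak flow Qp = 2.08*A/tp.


SCS formula: Qp = 2.08 * A / tp.
Qp = 2.08 * 458 / 9.8
   = 952.64 / 9.8
   = 97.21 m^3/s per cm.

97.21


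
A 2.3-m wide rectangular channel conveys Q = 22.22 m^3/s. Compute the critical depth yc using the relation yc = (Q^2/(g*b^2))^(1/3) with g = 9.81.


Using yc = (Q^2 / (g * b^2))^(1/3):
Q^2 = 22.22^2 = 493.73.
g * b^2 = 9.81 * 2.3^2 = 9.81 * 5.29 = 51.89.
Q^2 / (g*b^2) = 493.73 / 51.89 = 9.5149.
yc = 9.5149^(1/3) = 2.119 m.

2.119


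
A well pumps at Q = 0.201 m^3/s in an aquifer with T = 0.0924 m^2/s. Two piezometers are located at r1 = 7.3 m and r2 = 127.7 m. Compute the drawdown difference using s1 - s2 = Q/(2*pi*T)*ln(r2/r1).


Thiem equation: s1 - s2 = Q/(2*pi*T) * ln(r2/r1).
ln(r2/r1) = ln(127.7/7.3) = 2.8618.
Q/(2*pi*T) = 0.201 / (2*pi*0.0924) = 0.201 / 0.5806 = 0.3462.
s1 - s2 = 0.3462 * 2.8618 = 0.9908 m.

0.9908


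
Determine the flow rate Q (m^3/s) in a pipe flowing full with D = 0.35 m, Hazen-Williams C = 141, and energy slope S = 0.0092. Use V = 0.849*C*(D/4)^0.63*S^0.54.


For a full circular pipe, R = D/4 = 0.35/4 = 0.0875 m.
V = 0.849 * 141 * 0.0875^0.63 * 0.0092^0.54
  = 0.849 * 141 * 0.215509 * 0.079514
  = 2.0513 m/s.
Pipe area A = pi*D^2/4 = pi*0.35^2/4 = 0.0962 m^2.
Q = A * V = 0.0962 * 2.0513 = 0.1974 m^3/s.

0.1974


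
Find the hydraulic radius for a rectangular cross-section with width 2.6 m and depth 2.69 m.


For a rectangular section:
Flow area A = b * y = 2.6 * 2.69 = 6.99 m^2.
Wetted perimeter P = b + 2y = 2.6 + 2*2.69 = 7.98 m.
Hydraulic radius R = A/P = 6.99 / 7.98 = 0.8764 m.

0.8764


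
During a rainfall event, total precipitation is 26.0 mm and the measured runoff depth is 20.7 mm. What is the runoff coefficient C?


The runoff coefficient C = runoff depth / rainfall depth.
C = 20.7 / 26.0
  = 0.7962.

0.7962


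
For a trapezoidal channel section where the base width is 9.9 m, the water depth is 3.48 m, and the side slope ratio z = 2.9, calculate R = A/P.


For a trapezoidal section with side slope z:
A = (b + z*y)*y = (9.9 + 2.9*3.48)*3.48 = 69.572 m^2.
P = b + 2*y*sqrt(1 + z^2) = 9.9 + 2*3.48*sqrt(1 + 2.9^2) = 31.25 m.
R = A/P = 69.572 / 31.25 = 2.2263 m.

2.2263


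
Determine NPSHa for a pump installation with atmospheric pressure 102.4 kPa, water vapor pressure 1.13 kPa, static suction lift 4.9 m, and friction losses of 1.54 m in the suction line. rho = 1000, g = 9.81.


NPSHa = p_atm/(rho*g) - z_s - hf_s - p_vap/(rho*g).
p_atm/(rho*g) = 102.4*1000 / (1000*9.81) = 10.438 m.
p_vap/(rho*g) = 1.13*1000 / (1000*9.81) = 0.115 m.
NPSHa = 10.438 - 4.9 - 1.54 - 0.115
      = 3.88 m.

3.88


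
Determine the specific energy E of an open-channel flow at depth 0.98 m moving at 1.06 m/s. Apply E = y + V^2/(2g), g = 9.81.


Specific energy E = y + V^2/(2g).
Velocity head = V^2/(2g) = 1.06^2 / (2*9.81) = 1.1236 / 19.62 = 0.0573 m.
E = 0.98 + 0.0573 = 1.0373 m.

1.0373


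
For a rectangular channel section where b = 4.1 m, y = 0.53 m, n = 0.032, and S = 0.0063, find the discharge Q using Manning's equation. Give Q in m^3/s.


For a rectangular channel, the cross-sectional area A = b * y = 4.1 * 0.53 = 2.17 m^2.
The wetted perimeter P = b + 2y = 4.1 + 2*0.53 = 5.16 m.
Hydraulic radius R = A/P = 2.17/5.16 = 0.4211 m.
Velocity V = (1/n)*R^(2/3)*S^(1/2) = (1/0.032)*0.4211^(2/3)*0.0063^(1/2) = 1.3936 m/s.
Discharge Q = A * V = 2.17 * 1.3936 = 3.028 m^3/s.

3.028


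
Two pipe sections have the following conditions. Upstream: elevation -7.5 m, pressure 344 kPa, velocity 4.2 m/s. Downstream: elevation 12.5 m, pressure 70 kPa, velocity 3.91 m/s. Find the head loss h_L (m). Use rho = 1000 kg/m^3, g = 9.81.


Total head at each section: H = z + p/(rho*g) + V^2/(2g).
H1 = -7.5 + 344*1000/(1000*9.81) + 4.2^2/(2*9.81)
   = -7.5 + 35.066 + 0.8991
   = 28.465 m.
H2 = 12.5 + 70*1000/(1000*9.81) + 3.91^2/(2*9.81)
   = 12.5 + 7.136 + 0.7792
   = 20.415 m.
h_L = H1 - H2 = 28.465 - 20.415 = 8.051 m.

8.051


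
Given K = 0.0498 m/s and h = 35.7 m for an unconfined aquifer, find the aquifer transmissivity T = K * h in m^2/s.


Transmissivity is defined as T = K * h.
T = 0.0498 * 35.7
  = 1.7779 m^2/s.

1.7779


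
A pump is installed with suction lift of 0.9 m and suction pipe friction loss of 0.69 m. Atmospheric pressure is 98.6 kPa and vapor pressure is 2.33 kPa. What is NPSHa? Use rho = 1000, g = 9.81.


NPSHa = p_atm/(rho*g) - z_s - hf_s - p_vap/(rho*g).
p_atm/(rho*g) = 98.6*1000 / (1000*9.81) = 10.051 m.
p_vap/(rho*g) = 2.33*1000 / (1000*9.81) = 0.238 m.
NPSHa = 10.051 - 0.9 - 0.69 - 0.238
      = 8.22 m.

8.22


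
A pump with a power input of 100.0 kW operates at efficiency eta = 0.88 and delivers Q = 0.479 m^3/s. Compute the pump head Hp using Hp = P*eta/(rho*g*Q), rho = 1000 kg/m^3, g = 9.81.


Pump head formula: Hp = P * eta / (rho * g * Q).
Numerator: P * eta = 100.0 * 1000 * 0.88 = 88000.0 W.
Denominator: rho * g * Q = 1000 * 9.81 * 0.479 = 4698.99.
Hp = 88000.0 / 4698.99 = 18.73 m.

18.73


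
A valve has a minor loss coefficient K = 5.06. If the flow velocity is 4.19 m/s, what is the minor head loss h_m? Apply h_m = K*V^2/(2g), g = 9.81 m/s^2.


Minor loss formula: h_m = K * V^2/(2g).
V^2 = 4.19^2 = 17.5561.
V^2/(2g) = 17.5561 / 19.62 = 0.8948 m.
h_m = 5.06 * 0.8948 = 4.5277 m.

4.5277


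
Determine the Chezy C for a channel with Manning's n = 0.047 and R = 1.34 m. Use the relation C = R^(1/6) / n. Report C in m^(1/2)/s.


The Chezy coefficient relates to Manning's n through C = R^(1/6) / n.
R^(1/6) = 1.34^(1/6) = 1.049988.
C = 1.049988 / 0.047 = 22.34 m^(1/2)/s.

22.34


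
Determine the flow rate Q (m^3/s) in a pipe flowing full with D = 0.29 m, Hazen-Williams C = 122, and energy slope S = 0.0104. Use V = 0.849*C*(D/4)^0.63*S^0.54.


For a full circular pipe, R = D/4 = 0.29/4 = 0.0725 m.
V = 0.849 * 122 * 0.0725^0.63 * 0.0104^0.54
  = 0.849 * 122 * 0.191431 * 0.084957
  = 1.6845 m/s.
Pipe area A = pi*D^2/4 = pi*0.29^2/4 = 0.0661 m^2.
Q = A * V = 0.0661 * 1.6845 = 0.1113 m^3/s.

0.1113


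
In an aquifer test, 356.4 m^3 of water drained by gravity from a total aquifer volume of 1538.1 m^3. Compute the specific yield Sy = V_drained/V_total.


Specific yield Sy = Volume drained / Total volume.
Sy = 356.4 / 1538.1
   = 0.2317.

0.2317


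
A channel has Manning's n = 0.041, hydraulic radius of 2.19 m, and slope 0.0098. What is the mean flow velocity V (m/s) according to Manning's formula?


Manning's equation gives V = (1/n) * R^(2/3) * S^(1/2).
First, compute R^(2/3) = 2.19^(2/3) = 1.6864.
Next, S^(1/2) = 0.0098^(1/2) = 0.098995.
Then 1/n = 1/0.041 = 24.39.
V = 24.39 * 1.6864 * 0.098995 = 4.0719 m/s.

4.0719


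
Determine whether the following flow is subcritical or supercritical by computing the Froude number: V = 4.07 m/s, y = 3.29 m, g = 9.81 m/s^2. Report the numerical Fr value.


The Froude number is defined as Fr = V / sqrt(g*y).
g*y = 9.81 * 3.29 = 32.2749.
sqrt(g*y) = sqrt(32.2749) = 5.6811.
Fr = 4.07 / 5.6811 = 0.7164.
Since Fr < 1, the flow is subcritical.

0.7164


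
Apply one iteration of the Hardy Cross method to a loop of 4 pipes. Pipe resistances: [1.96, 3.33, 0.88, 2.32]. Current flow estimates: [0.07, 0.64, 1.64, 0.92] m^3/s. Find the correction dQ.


Numerator terms (r*Q*|Q|): 1.96*0.07*|0.07| = 0.0096; 3.33*0.64*|0.64| = 1.364; 0.88*1.64*|1.64| = 2.3668; 2.32*0.92*|0.92| = 1.9636.
Sum of numerator = 5.7041.
Denominator terms (r*|Q|): 1.96*|0.07| = 0.1372; 3.33*|0.64| = 2.1312; 0.88*|1.64| = 1.4432; 2.32*|0.92| = 2.1344.
2 * sum of denominator = 2 * 5.846 = 11.692.
dQ = -5.7041 / 11.692 = -0.4879 m^3/s.

-0.4879


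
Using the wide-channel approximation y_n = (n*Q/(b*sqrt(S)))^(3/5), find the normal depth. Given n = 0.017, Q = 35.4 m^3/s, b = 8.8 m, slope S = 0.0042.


We use the wide-channel approximation y_n = (n*Q/(b*sqrt(S)))^(3/5).
sqrt(S) = sqrt(0.0042) = 0.064807.
Numerator: n*Q = 0.017 * 35.4 = 0.6018.
Denominator: b*sqrt(S) = 8.8 * 0.064807 = 0.570302.
arg = 1.0552.
y_n = 1.0552^(3/5) = 1.0328 m.

1.0328


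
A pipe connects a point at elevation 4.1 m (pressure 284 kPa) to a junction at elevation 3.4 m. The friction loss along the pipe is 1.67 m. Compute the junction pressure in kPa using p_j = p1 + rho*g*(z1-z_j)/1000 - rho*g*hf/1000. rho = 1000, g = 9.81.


Junction pressure: p_j = p1 + rho*g*(z1 - z_j)/1000 - rho*g*hf/1000.
Elevation term = 1000*9.81*(4.1 - 3.4)/1000 = 6.867 kPa.
Friction term = 1000*9.81*1.67/1000 = 16.383 kPa.
p_j = 284 + 6.867 - 16.383 = 274.48 kPa.

274.48


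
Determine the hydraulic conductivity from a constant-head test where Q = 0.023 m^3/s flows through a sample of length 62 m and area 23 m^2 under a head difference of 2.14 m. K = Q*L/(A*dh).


From K = Q*L / (A*dh):
Numerator: Q*L = 0.023 * 62 = 1.426.
Denominator: A*dh = 23 * 2.14 = 49.22.
K = 1.426 / 49.22 = 0.028972 m/s.

0.028972


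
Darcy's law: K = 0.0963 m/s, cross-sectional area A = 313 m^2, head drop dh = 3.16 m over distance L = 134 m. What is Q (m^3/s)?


Darcy's law: Q = K * A * i, where i = dh/L.
Hydraulic gradient i = 3.16 / 134 = 0.023582.
Q = 0.0963 * 313 * 0.023582
  = 0.7108 m^3/s.

0.7108


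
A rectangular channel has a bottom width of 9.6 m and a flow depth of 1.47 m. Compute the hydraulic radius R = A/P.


For a rectangular section:
Flow area A = b * y = 9.6 * 1.47 = 14.11 m^2.
Wetted perimeter P = b + 2y = 9.6 + 2*1.47 = 12.54 m.
Hydraulic radius R = A/P = 14.11 / 12.54 = 1.1254 m.

1.1254


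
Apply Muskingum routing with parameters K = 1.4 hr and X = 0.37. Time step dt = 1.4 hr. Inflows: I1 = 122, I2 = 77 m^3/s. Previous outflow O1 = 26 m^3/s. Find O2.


Muskingum coefficients:
denom = 2*K*(1-X) + dt = 2*1.4*(1-0.37) + 1.4 = 3.164.
C0 = (dt - 2*K*X)/denom = (1.4 - 2*1.4*0.37)/3.164 = 0.115.
C1 = (dt + 2*K*X)/denom = (1.4 + 2*1.4*0.37)/3.164 = 0.7699.
C2 = (2*K*(1-X) - dt)/denom = 0.115.
O2 = C0*I2 + C1*I1 + C2*O1
   = 0.115*77 + 0.7699*122 + 0.115*26
   = 105.78 m^3/s.

105.78


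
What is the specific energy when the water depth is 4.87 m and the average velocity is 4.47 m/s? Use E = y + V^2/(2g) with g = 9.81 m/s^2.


Specific energy E = y + V^2/(2g).
Velocity head = V^2/(2g) = 4.47^2 / (2*9.81) = 19.9809 / 19.62 = 1.0184 m.
E = 4.87 + 1.0184 = 5.8884 m.

5.8884


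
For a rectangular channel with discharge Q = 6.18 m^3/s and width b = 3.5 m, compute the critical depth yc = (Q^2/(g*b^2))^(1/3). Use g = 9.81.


Using yc = (Q^2 / (g * b^2))^(1/3):
Q^2 = 6.18^2 = 38.19.
g * b^2 = 9.81 * 3.5^2 = 9.81 * 12.25 = 120.17.
Q^2 / (g*b^2) = 38.19 / 120.17 = 0.3178.
yc = 0.3178^(1/3) = 0.6824 m.

0.6824


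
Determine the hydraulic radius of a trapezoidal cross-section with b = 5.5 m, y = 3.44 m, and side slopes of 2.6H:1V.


For a trapezoidal section with side slope z:
A = (b + z*y)*y = (5.5 + 2.6*3.44)*3.44 = 49.687 m^2.
P = b + 2*y*sqrt(1 + z^2) = 5.5 + 2*3.44*sqrt(1 + 2.6^2) = 24.665 m.
R = A/P = 49.687 / 24.665 = 2.0145 m.

2.0145


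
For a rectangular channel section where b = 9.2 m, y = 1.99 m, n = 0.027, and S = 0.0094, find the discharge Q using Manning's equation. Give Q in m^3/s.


For a rectangular channel, the cross-sectional area A = b * y = 9.2 * 1.99 = 18.31 m^2.
The wetted perimeter P = b + 2y = 9.2 + 2*1.99 = 13.18 m.
Hydraulic radius R = A/P = 18.31/13.18 = 1.3891 m.
Velocity V = (1/n)*R^(2/3)*S^(1/2) = (1/0.027)*1.3891^(2/3)*0.0094^(1/2) = 4.4704 m/s.
Discharge Q = A * V = 18.31 * 4.4704 = 81.845 m^3/s.

81.845


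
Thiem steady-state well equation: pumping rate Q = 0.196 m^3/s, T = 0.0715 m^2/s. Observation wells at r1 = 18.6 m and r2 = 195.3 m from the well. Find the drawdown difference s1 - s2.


Thiem equation: s1 - s2 = Q/(2*pi*T) * ln(r2/r1).
ln(r2/r1) = ln(195.3/18.6) = 2.3514.
Q/(2*pi*T) = 0.196 / (2*pi*0.0715) = 0.196 / 0.4492 = 0.4363.
s1 - s2 = 0.4363 * 2.3514 = 1.0259 m.

1.0259


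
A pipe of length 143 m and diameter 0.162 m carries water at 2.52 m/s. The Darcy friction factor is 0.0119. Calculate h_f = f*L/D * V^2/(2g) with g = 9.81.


Darcy-Weisbach equation: h_f = f * (L/D) * V^2/(2g).
f * L/D = 0.0119 * 143/0.162 = 10.5043.
V^2/(2g) = 2.52^2 / (2*9.81) = 6.3504 / 19.62 = 0.3237 m.
h_f = 10.5043 * 0.3237 = 3.4 m.

3.4


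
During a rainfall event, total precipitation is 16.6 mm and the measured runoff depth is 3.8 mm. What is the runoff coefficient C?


The runoff coefficient C = runoff depth / rainfall depth.
C = 3.8 / 16.6
  = 0.2289.

0.2289


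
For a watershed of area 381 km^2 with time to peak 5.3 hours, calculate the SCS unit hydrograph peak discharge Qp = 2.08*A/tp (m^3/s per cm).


SCS formula: Qp = 2.08 * A / tp.
Qp = 2.08 * 381 / 5.3
   = 792.48 / 5.3
   = 149.52 m^3/s per cm.

149.52


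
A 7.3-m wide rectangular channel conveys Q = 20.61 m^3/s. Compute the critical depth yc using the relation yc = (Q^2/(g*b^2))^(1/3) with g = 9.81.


Using yc = (Q^2 / (g * b^2))^(1/3):
Q^2 = 20.61^2 = 424.77.
g * b^2 = 9.81 * 7.3^2 = 9.81 * 53.29 = 522.77.
Q^2 / (g*b^2) = 424.77 / 522.77 = 0.8125.
yc = 0.8125^(1/3) = 0.9331 m.

0.9331


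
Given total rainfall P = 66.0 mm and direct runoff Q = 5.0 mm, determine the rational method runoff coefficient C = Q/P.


The runoff coefficient C = runoff depth / rainfall depth.
C = 5.0 / 66.0
  = 0.0758.

0.0758


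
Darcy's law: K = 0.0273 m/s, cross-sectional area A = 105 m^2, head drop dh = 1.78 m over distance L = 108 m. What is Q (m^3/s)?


Darcy's law: Q = K * A * i, where i = dh/L.
Hydraulic gradient i = 1.78 / 108 = 0.016481.
Q = 0.0273 * 105 * 0.016481
  = 0.0472 m^3/s.

0.0472


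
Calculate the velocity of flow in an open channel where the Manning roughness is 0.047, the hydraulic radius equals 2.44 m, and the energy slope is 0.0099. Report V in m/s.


Manning's equation gives V = (1/n) * R^(2/3) * S^(1/2).
First, compute R^(2/3) = 2.44^(2/3) = 1.8124.
Next, S^(1/2) = 0.0099^(1/2) = 0.099499.
Then 1/n = 1/0.047 = 21.28.
V = 21.28 * 1.8124 * 0.099499 = 3.8369 m/s.

3.8369


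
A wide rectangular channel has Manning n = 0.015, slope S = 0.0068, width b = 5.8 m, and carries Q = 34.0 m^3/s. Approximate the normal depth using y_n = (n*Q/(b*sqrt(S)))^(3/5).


We use the wide-channel approximation y_n = (n*Q/(b*sqrt(S)))^(3/5).
sqrt(S) = sqrt(0.0068) = 0.082462.
Numerator: n*Q = 0.015 * 34.0 = 0.51.
Denominator: b*sqrt(S) = 5.8 * 0.082462 = 0.47828.
arg = 1.0663.
y_n = 1.0663^(3/5) = 1.0393 m.

1.0393


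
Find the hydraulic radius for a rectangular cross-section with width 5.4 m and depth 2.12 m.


For a rectangular section:
Flow area A = b * y = 5.4 * 2.12 = 11.45 m^2.
Wetted perimeter P = b + 2y = 5.4 + 2*2.12 = 9.64 m.
Hydraulic radius R = A/P = 11.45 / 9.64 = 1.1876 m.

1.1876


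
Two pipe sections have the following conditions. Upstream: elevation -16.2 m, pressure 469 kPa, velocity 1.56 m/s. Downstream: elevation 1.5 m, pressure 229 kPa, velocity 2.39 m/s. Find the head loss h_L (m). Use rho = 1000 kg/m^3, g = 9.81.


Total head at each section: H = z + p/(rho*g) + V^2/(2g).
H1 = -16.2 + 469*1000/(1000*9.81) + 1.56^2/(2*9.81)
   = -16.2 + 47.808 + 0.124
   = 31.732 m.
H2 = 1.5 + 229*1000/(1000*9.81) + 2.39^2/(2*9.81)
   = 1.5 + 23.344 + 0.2911
   = 25.135 m.
h_L = H1 - H2 = 31.732 - 25.135 = 6.598 m.

6.598


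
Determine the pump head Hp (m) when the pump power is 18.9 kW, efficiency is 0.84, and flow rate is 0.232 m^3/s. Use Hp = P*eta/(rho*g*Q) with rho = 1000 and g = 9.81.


Pump head formula: Hp = P * eta / (rho * g * Q).
Numerator: P * eta = 18.9 * 1000 * 0.84 = 15876.0 W.
Denominator: rho * g * Q = 1000 * 9.81 * 0.232 = 2275.92.
Hp = 15876.0 / 2275.92 = 6.98 m.

6.98


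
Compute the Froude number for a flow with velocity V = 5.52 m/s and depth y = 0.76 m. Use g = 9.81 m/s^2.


The Froude number is defined as Fr = V / sqrt(g*y).
g*y = 9.81 * 0.76 = 7.4556.
sqrt(g*y) = sqrt(7.4556) = 2.7305.
Fr = 5.52 / 2.7305 = 2.0216.

2.0216


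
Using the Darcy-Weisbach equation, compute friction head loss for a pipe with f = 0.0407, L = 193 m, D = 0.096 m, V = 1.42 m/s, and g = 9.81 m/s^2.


Darcy-Weisbach equation: h_f = f * (L/D) * V^2/(2g).
f * L/D = 0.0407 * 193/0.096 = 81.824.
V^2/(2g) = 1.42^2 / (2*9.81) = 2.0164 / 19.62 = 0.1028 m.
h_f = 81.824 * 0.1028 = 8.409 m.

8.409


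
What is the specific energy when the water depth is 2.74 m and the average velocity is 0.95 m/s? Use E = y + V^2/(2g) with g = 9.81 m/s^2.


Specific energy E = y + V^2/(2g).
Velocity head = V^2/(2g) = 0.95^2 / (2*9.81) = 0.9025 / 19.62 = 0.046 m.
E = 2.74 + 0.046 = 2.786 m.

2.786


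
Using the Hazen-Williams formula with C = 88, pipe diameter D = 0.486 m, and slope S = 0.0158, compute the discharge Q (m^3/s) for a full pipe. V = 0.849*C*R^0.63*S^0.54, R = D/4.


For a full circular pipe, R = D/4 = 0.486/4 = 0.1215 m.
V = 0.849 * 88 * 0.1215^0.63 * 0.0158^0.54
  = 0.849 * 88 * 0.265023 * 0.106482
  = 2.1084 m/s.
Pipe area A = pi*D^2/4 = pi*0.486^2/4 = 0.1855 m^2.
Q = A * V = 0.1855 * 2.1084 = 0.3911 m^3/s.

0.3911


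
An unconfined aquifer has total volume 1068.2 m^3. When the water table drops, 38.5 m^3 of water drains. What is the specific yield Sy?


Specific yield Sy = Volume drained / Total volume.
Sy = 38.5 / 1068.2
   = 0.036.

0.036


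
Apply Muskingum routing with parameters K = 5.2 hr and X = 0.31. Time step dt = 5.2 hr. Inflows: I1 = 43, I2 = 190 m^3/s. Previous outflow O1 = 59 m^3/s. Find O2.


Muskingum coefficients:
denom = 2*K*(1-X) + dt = 2*5.2*(1-0.31) + 5.2 = 12.376.
C0 = (dt - 2*K*X)/denom = (5.2 - 2*5.2*0.31)/12.376 = 0.1597.
C1 = (dt + 2*K*X)/denom = (5.2 + 2*5.2*0.31)/12.376 = 0.6807.
C2 = (2*K*(1-X) - dt)/denom = 0.1597.
O2 = C0*I2 + C1*I1 + C2*O1
   = 0.1597*190 + 0.6807*43 + 0.1597*59
   = 69.03 m^3/s.

69.03


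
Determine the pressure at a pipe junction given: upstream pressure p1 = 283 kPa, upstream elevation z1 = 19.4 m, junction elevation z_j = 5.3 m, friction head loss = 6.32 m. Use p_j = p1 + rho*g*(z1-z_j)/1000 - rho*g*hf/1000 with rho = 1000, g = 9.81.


Junction pressure: p_j = p1 + rho*g*(z1 - z_j)/1000 - rho*g*hf/1000.
Elevation term = 1000*9.81*(19.4 - 5.3)/1000 = 138.321 kPa.
Friction term = 1000*9.81*6.32/1000 = 61.999 kPa.
p_j = 283 + 138.321 - 61.999 = 359.32 kPa.

359.32


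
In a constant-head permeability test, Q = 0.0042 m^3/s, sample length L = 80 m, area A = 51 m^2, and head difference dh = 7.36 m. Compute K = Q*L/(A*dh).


From K = Q*L / (A*dh):
Numerator: Q*L = 0.0042 * 80 = 0.336.
Denominator: A*dh = 51 * 7.36 = 375.36.
K = 0.336 / 375.36 = 0.000895 m/s.

0.000895


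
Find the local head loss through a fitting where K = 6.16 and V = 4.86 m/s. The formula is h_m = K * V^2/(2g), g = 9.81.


Minor loss formula: h_m = K * V^2/(2g).
V^2 = 4.86^2 = 23.6196.
V^2/(2g) = 23.6196 / 19.62 = 1.2039 m.
h_m = 6.16 * 1.2039 = 7.4157 m.

7.4157


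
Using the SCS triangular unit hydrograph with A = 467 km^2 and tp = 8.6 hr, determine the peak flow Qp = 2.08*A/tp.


SCS formula: Qp = 2.08 * A / tp.
Qp = 2.08 * 467 / 8.6
   = 971.36 / 8.6
   = 112.95 m^3/s per cm.

112.95


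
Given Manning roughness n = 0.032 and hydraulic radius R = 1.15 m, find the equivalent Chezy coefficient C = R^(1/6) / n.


The Chezy coefficient relates to Manning's n through C = R^(1/6) / n.
R^(1/6) = 1.15^(1/6) = 1.023567.
C = 1.023567 / 0.032 = 31.99 m^(1/2)/s.

31.99


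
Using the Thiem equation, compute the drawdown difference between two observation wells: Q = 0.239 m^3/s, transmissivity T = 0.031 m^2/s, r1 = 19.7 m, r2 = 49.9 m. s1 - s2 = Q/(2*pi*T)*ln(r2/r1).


Thiem equation: s1 - s2 = Q/(2*pi*T) * ln(r2/r1).
ln(r2/r1) = ln(49.9/19.7) = 0.9294.
Q/(2*pi*T) = 0.239 / (2*pi*0.031) = 0.239 / 0.1948 = 1.227.
s1 - s2 = 1.227 * 0.9294 = 1.1404 m.

1.1404


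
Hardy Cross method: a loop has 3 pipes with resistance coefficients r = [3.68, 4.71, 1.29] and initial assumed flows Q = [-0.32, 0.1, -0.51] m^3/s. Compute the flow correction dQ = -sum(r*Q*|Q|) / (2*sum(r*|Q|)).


Numerator terms (r*Q*|Q|): 3.68*-0.32*|-0.32| = -0.3768; 4.71*0.1*|0.1| = 0.0471; 1.29*-0.51*|-0.51| = -0.3355.
Sum of numerator = -0.6653.
Denominator terms (r*|Q|): 3.68*|-0.32| = 1.1776; 4.71*|0.1| = 0.471; 1.29*|-0.51| = 0.6579.
2 * sum of denominator = 2 * 2.3065 = 4.613.
dQ = --0.6653 / 4.613 = 0.1442 m^3/s.

0.1442


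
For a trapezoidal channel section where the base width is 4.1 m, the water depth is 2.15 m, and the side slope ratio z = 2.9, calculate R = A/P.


For a trapezoidal section with side slope z:
A = (b + z*y)*y = (4.1 + 2.9*2.15)*2.15 = 22.22 m^2.
P = b + 2*y*sqrt(1 + z^2) = 4.1 + 2*2.15*sqrt(1 + 2.9^2) = 17.291 m.
R = A/P = 22.22 / 17.291 = 1.2851 m.

1.2851


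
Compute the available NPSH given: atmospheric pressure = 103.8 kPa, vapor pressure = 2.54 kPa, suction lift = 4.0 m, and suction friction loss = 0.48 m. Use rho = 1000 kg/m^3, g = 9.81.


NPSHa = p_atm/(rho*g) - z_s - hf_s - p_vap/(rho*g).
p_atm/(rho*g) = 103.8*1000 / (1000*9.81) = 10.581 m.
p_vap/(rho*g) = 2.54*1000 / (1000*9.81) = 0.259 m.
NPSHa = 10.581 - 4.0 - 0.48 - 0.259
      = 5.84 m.

5.84


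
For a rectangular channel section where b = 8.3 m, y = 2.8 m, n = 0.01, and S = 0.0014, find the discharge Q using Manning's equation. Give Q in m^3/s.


For a rectangular channel, the cross-sectional area A = b * y = 8.3 * 2.8 = 23.24 m^2.
The wetted perimeter P = b + 2y = 8.3 + 2*2.8 = 13.9 m.
Hydraulic radius R = A/P = 23.24/13.9 = 1.6719 m.
Velocity V = (1/n)*R^(2/3)*S^(1/2) = (1/0.01)*1.6719^(2/3)*0.0014^(1/2) = 5.2708 m/s.
Discharge Q = A * V = 23.24 * 5.2708 = 122.494 m^3/s.

122.494


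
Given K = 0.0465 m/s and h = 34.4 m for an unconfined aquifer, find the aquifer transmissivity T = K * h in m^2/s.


Transmissivity is defined as T = K * h.
T = 0.0465 * 34.4
  = 1.5996 m^2/s.

1.5996


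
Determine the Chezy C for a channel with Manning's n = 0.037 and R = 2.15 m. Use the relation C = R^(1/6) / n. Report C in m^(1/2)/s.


The Chezy coefficient relates to Manning's n through C = R^(1/6) / n.
R^(1/6) = 2.15^(1/6) = 1.136073.
C = 1.136073 / 0.037 = 30.7 m^(1/2)/s.

30.7


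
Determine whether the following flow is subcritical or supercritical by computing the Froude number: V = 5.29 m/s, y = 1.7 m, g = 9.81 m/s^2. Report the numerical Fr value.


The Froude number is defined as Fr = V / sqrt(g*y).
g*y = 9.81 * 1.7 = 16.677.
sqrt(g*y) = sqrt(16.677) = 4.0837.
Fr = 5.29 / 4.0837 = 1.2954.
Since Fr > 1, the flow is supercritical.

1.2954


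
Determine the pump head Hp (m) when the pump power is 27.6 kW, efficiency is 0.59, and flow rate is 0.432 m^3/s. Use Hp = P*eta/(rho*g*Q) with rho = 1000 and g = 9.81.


Pump head formula: Hp = P * eta / (rho * g * Q).
Numerator: P * eta = 27.6 * 1000 * 0.59 = 16284.0 W.
Denominator: rho * g * Q = 1000 * 9.81 * 0.432 = 4237.92.
Hp = 16284.0 / 4237.92 = 3.84 m.

3.84


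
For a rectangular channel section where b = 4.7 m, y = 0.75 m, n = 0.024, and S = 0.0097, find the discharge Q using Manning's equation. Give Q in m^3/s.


For a rectangular channel, the cross-sectional area A = b * y = 4.7 * 0.75 = 3.53 m^2.
The wetted perimeter P = b + 2y = 4.7 + 2*0.75 = 6.2 m.
Hydraulic radius R = A/P = 3.53/6.2 = 0.5685 m.
Velocity V = (1/n)*R^(2/3)*S^(1/2) = (1/0.024)*0.5685^(2/3)*0.0097^(1/2) = 2.8163 m/s.
Discharge Q = A * V = 3.53 * 2.8163 = 9.928 m^3/s.

9.928


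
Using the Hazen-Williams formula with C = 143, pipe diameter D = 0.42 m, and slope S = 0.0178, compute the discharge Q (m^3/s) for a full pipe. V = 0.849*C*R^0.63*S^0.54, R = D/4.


For a full circular pipe, R = D/4 = 0.42/4 = 0.105 m.
V = 0.849 * 143 * 0.105^0.63 * 0.0178^0.54
  = 0.849 * 143 * 0.24174 * 0.11356
  = 3.3329 m/s.
Pipe area A = pi*D^2/4 = pi*0.42^2/4 = 0.1385 m^2.
Q = A * V = 0.1385 * 3.3329 = 0.4618 m^3/s.

0.4618


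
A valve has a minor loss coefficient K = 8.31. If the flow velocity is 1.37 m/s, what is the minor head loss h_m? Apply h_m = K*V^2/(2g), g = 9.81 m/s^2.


Minor loss formula: h_m = K * V^2/(2g).
V^2 = 1.37^2 = 1.8769.
V^2/(2g) = 1.8769 / 19.62 = 0.0957 m.
h_m = 8.31 * 0.0957 = 0.795 m.

0.795


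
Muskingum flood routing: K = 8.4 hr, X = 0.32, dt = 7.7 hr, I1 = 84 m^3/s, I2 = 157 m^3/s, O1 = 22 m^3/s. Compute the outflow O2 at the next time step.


Muskingum coefficients:
denom = 2*K*(1-X) + dt = 2*8.4*(1-0.32) + 7.7 = 19.124.
C0 = (dt - 2*K*X)/denom = (7.7 - 2*8.4*0.32)/19.124 = 0.1215.
C1 = (dt + 2*K*X)/denom = (7.7 + 2*8.4*0.32)/19.124 = 0.6837.
C2 = (2*K*(1-X) - dt)/denom = 0.1947.
O2 = C0*I2 + C1*I1 + C2*O1
   = 0.1215*157 + 0.6837*84 + 0.1947*22
   = 80.8 m^3/s.

80.8


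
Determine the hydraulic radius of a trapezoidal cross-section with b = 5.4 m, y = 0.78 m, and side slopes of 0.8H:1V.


For a trapezoidal section with side slope z:
A = (b + z*y)*y = (5.4 + 0.8*0.78)*0.78 = 4.699 m^2.
P = b + 2*y*sqrt(1 + z^2) = 5.4 + 2*0.78*sqrt(1 + 0.8^2) = 7.398 m.
R = A/P = 4.699 / 7.398 = 0.6352 m.

0.6352


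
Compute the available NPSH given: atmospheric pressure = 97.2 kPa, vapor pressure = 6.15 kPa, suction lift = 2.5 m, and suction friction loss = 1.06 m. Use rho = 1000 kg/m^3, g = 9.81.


NPSHa = p_atm/(rho*g) - z_s - hf_s - p_vap/(rho*g).
p_atm/(rho*g) = 97.2*1000 / (1000*9.81) = 9.908 m.
p_vap/(rho*g) = 6.15*1000 / (1000*9.81) = 0.627 m.
NPSHa = 9.908 - 2.5 - 1.06 - 0.627
      = 5.72 m.

5.72


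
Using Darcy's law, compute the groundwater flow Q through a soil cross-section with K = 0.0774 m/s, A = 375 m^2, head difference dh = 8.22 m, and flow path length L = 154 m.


Darcy's law: Q = K * A * i, where i = dh/L.
Hydraulic gradient i = 8.22 / 154 = 0.053377.
Q = 0.0774 * 375 * 0.053377
  = 1.5493 m^3/s.

1.5493


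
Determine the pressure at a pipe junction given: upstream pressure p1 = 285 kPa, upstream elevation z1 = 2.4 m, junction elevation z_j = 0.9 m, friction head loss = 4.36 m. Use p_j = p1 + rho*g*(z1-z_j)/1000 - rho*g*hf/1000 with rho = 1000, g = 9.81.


Junction pressure: p_j = p1 + rho*g*(z1 - z_j)/1000 - rho*g*hf/1000.
Elevation term = 1000*9.81*(2.4 - 0.9)/1000 = 14.715 kPa.
Friction term = 1000*9.81*4.36/1000 = 42.772 kPa.
p_j = 285 + 14.715 - 42.772 = 256.94 kPa.

256.94


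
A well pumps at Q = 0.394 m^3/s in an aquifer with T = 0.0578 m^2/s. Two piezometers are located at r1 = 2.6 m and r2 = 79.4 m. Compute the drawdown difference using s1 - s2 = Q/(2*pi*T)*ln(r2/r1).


Thiem equation: s1 - s2 = Q/(2*pi*T) * ln(r2/r1).
ln(r2/r1) = ln(79.4/2.6) = 3.419.
Q/(2*pi*T) = 0.394 / (2*pi*0.0578) = 0.394 / 0.3632 = 1.0849.
s1 - s2 = 1.0849 * 3.419 = 3.7092 m.

3.7092


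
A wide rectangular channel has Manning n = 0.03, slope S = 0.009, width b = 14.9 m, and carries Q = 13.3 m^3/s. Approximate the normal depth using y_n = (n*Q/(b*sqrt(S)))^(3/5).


We use the wide-channel approximation y_n = (n*Q/(b*sqrt(S)))^(3/5).
sqrt(S) = sqrt(0.009) = 0.094868.
Numerator: n*Q = 0.03 * 13.3 = 0.399.
Denominator: b*sqrt(S) = 14.9 * 0.094868 = 1.413533.
arg = 0.2823.
y_n = 0.2823^(3/5) = 0.4682 m.

0.4682


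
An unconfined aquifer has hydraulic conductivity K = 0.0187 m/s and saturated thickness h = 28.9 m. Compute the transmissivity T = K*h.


Transmissivity is defined as T = K * h.
T = 0.0187 * 28.9
  = 0.5404 m^2/s.

0.5404


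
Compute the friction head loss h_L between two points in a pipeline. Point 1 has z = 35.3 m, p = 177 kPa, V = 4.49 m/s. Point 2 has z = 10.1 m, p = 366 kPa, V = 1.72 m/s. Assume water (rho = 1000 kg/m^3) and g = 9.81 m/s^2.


Total head at each section: H = z + p/(rho*g) + V^2/(2g).
H1 = 35.3 + 177*1000/(1000*9.81) + 4.49^2/(2*9.81)
   = 35.3 + 18.043 + 1.0275
   = 54.37 m.
H2 = 10.1 + 366*1000/(1000*9.81) + 1.72^2/(2*9.81)
   = 10.1 + 37.309 + 0.1508
   = 47.56 m.
h_L = H1 - H2 = 54.37 - 47.56 = 6.811 m.

6.811


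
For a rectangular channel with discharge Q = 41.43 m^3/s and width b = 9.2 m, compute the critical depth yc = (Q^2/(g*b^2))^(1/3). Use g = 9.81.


Using yc = (Q^2 / (g * b^2))^(1/3):
Q^2 = 41.43^2 = 1716.44.
g * b^2 = 9.81 * 9.2^2 = 9.81 * 84.64 = 830.32.
Q^2 / (g*b^2) = 1716.44 / 830.32 = 2.0672.
yc = 2.0672^(1/3) = 1.2739 m.

1.2739


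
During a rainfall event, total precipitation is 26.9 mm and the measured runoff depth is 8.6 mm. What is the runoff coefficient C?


The runoff coefficient C = runoff depth / rainfall depth.
C = 8.6 / 26.9
  = 0.3197.

0.3197


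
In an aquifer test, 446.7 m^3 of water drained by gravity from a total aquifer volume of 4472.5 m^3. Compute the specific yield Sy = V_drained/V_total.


Specific yield Sy = Volume drained / Total volume.
Sy = 446.7 / 4472.5
   = 0.0999.

0.0999


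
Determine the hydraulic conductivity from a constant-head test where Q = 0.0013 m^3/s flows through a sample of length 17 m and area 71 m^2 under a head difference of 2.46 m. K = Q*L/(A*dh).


From K = Q*L / (A*dh):
Numerator: Q*L = 0.0013 * 17 = 0.0221.
Denominator: A*dh = 71 * 2.46 = 174.66.
K = 0.0221 / 174.66 = 0.000127 m/s.

0.000127


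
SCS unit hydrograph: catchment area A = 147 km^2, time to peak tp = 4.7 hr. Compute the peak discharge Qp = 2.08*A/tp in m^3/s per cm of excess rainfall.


SCS formula: Qp = 2.08 * A / tp.
Qp = 2.08 * 147 / 4.7
   = 305.76 / 4.7
   = 65.06 m^3/s per cm.

65.06


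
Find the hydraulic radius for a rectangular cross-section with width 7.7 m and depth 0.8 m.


For a rectangular section:
Flow area A = b * y = 7.7 * 0.8 = 6.16 m^2.
Wetted perimeter P = b + 2y = 7.7 + 2*0.8 = 9.3 m.
Hydraulic radius R = A/P = 6.16 / 9.3 = 0.6624 m.

0.6624


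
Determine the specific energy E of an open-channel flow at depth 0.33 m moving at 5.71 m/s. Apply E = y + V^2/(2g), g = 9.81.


Specific energy E = y + V^2/(2g).
Velocity head = V^2/(2g) = 5.71^2 / (2*9.81) = 32.6041 / 19.62 = 1.6618 m.
E = 0.33 + 1.6618 = 1.9918 m.

1.9918


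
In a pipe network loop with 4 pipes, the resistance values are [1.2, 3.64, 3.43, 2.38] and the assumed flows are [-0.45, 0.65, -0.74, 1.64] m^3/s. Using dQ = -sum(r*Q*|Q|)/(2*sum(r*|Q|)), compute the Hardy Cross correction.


Numerator terms (r*Q*|Q|): 1.2*-0.45*|-0.45| = -0.243; 3.64*0.65*|0.65| = 1.5379; 3.43*-0.74*|-0.74| = -1.8783; 2.38*1.64*|1.64| = 6.4012.
Sum of numerator = 5.8179.
Denominator terms (r*|Q|): 1.2*|-0.45| = 0.54; 3.64*|0.65| = 2.366; 3.43*|-0.74| = 2.5382; 2.38*|1.64| = 3.9032.
2 * sum of denominator = 2 * 9.3474 = 18.6948.
dQ = -5.8179 / 18.6948 = -0.3112 m^3/s.

-0.3112


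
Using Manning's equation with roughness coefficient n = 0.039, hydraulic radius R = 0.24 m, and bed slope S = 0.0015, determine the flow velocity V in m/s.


Manning's equation gives V = (1/n) * R^(2/3) * S^(1/2).
First, compute R^(2/3) = 0.24^(2/3) = 0.3862.
Next, S^(1/2) = 0.0015^(1/2) = 0.03873.
Then 1/n = 1/0.039 = 25.64.
V = 25.64 * 0.3862 * 0.03873 = 0.3835 m/s.

0.3835


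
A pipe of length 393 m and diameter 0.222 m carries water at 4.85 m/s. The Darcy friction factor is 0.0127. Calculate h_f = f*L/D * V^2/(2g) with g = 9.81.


Darcy-Weisbach equation: h_f = f * (L/D) * V^2/(2g).
f * L/D = 0.0127 * 393/0.222 = 22.4824.
V^2/(2g) = 4.85^2 / (2*9.81) = 23.5225 / 19.62 = 1.1989 m.
h_f = 22.4824 * 1.1989 = 26.954 m.

26.954


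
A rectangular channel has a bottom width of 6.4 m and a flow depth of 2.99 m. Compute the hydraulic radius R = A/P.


For a rectangular section:
Flow area A = b * y = 6.4 * 2.99 = 19.14 m^2.
Wetted perimeter P = b + 2y = 6.4 + 2*2.99 = 12.38 m.
Hydraulic radius R = A/P = 19.14 / 12.38 = 1.5457 m.

1.5457


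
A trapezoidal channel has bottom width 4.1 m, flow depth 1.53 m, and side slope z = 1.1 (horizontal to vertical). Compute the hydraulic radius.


For a trapezoidal section with side slope z:
A = (b + z*y)*y = (4.1 + 1.1*1.53)*1.53 = 8.848 m^2.
P = b + 2*y*sqrt(1 + z^2) = 4.1 + 2*1.53*sqrt(1 + 1.1^2) = 8.649 m.
R = A/P = 8.848 / 8.649 = 1.023 m.

1.023


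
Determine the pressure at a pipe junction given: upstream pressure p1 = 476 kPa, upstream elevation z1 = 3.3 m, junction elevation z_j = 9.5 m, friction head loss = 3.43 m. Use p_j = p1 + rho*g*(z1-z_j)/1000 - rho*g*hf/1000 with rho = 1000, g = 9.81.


Junction pressure: p_j = p1 + rho*g*(z1 - z_j)/1000 - rho*g*hf/1000.
Elevation term = 1000*9.81*(3.3 - 9.5)/1000 = -60.822 kPa.
Friction term = 1000*9.81*3.43/1000 = 33.648 kPa.
p_j = 476 + -60.822 - 33.648 = 381.53 kPa.

381.53


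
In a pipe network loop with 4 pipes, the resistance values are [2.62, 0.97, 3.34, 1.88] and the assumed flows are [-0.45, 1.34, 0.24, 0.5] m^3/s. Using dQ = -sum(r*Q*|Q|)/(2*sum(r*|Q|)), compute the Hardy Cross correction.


Numerator terms (r*Q*|Q|): 2.62*-0.45*|-0.45| = -0.5306; 0.97*1.34*|1.34| = 1.7417; 3.34*0.24*|0.24| = 0.1924; 1.88*0.5*|0.5| = 0.47.
Sum of numerator = 1.8736.
Denominator terms (r*|Q|): 2.62*|-0.45| = 1.179; 0.97*|1.34| = 1.2998; 3.34*|0.24| = 0.8016; 1.88*|0.5| = 0.94.
2 * sum of denominator = 2 * 4.2204 = 8.4408.
dQ = -1.8736 / 8.4408 = -0.222 m^3/s.

-0.222


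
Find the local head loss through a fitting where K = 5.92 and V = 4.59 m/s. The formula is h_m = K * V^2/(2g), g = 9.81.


Minor loss formula: h_m = K * V^2/(2g).
V^2 = 4.59^2 = 21.0681.
V^2/(2g) = 21.0681 / 19.62 = 1.0738 m.
h_m = 5.92 * 1.0738 = 6.3569 m.

6.3569


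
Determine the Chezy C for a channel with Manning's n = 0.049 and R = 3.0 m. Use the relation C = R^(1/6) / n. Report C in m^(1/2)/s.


The Chezy coefficient relates to Manning's n through C = R^(1/6) / n.
R^(1/6) = 3.0^(1/6) = 1.200937.
C = 1.200937 / 0.049 = 24.51 m^(1/2)/s.

24.51


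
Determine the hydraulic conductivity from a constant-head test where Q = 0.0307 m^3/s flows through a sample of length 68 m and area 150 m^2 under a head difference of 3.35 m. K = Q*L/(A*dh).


From K = Q*L / (A*dh):
Numerator: Q*L = 0.0307 * 68 = 2.0876.
Denominator: A*dh = 150 * 3.35 = 502.5.
K = 2.0876 / 502.5 = 0.004154 m/s.

0.004154


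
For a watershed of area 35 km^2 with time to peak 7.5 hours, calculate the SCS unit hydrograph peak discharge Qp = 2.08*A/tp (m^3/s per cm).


SCS formula: Qp = 2.08 * A / tp.
Qp = 2.08 * 35 / 7.5
   = 72.8 / 7.5
   = 9.71 m^3/s per cm.

9.71


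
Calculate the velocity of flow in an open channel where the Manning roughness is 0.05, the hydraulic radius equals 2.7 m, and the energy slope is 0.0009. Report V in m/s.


Manning's equation gives V = (1/n) * R^(2/3) * S^(1/2).
First, compute R^(2/3) = 2.7^(2/3) = 1.939.
Next, S^(1/2) = 0.0009^(1/2) = 0.03.
Then 1/n = 1/0.05 = 20.0.
V = 20.0 * 1.939 * 0.03 = 1.1634 m/s.

1.1634


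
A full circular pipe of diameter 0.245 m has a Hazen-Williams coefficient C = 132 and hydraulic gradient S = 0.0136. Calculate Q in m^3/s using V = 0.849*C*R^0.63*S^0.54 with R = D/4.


For a full circular pipe, R = D/4 = 0.245/4 = 0.0612 m.
V = 0.849 * 132 * 0.0612^0.63 * 0.0136^0.54
  = 0.849 * 132 * 0.172138 * 0.0982
  = 1.8944 m/s.
Pipe area A = pi*D^2/4 = pi*0.245^2/4 = 0.0471 m^2.
Q = A * V = 0.0471 * 1.8944 = 0.0893 m^3/s.

0.0893


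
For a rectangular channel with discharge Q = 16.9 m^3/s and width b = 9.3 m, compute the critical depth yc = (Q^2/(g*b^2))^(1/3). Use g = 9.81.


Using yc = (Q^2 / (g * b^2))^(1/3):
Q^2 = 16.9^2 = 285.61.
g * b^2 = 9.81 * 9.3^2 = 9.81 * 86.49 = 848.47.
Q^2 / (g*b^2) = 285.61 / 848.47 = 0.3366.
yc = 0.3366^(1/3) = 0.6956 m.

0.6956


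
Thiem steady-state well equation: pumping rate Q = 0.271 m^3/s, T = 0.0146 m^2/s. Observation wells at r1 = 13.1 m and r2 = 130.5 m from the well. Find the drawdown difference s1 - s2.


Thiem equation: s1 - s2 = Q/(2*pi*T) * ln(r2/r1).
ln(r2/r1) = ln(130.5/13.1) = 2.2988.
Q/(2*pi*T) = 0.271 / (2*pi*0.0146) = 0.271 / 0.0917 = 2.9542.
s1 - s2 = 2.9542 * 2.2988 = 6.7909 m.

6.7909


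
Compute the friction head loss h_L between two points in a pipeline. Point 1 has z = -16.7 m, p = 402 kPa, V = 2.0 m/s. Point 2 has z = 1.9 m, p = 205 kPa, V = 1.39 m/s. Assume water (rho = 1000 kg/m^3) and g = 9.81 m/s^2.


Total head at each section: H = z + p/(rho*g) + V^2/(2g).
H1 = -16.7 + 402*1000/(1000*9.81) + 2.0^2/(2*9.81)
   = -16.7 + 40.979 + 0.2039
   = 24.482 m.
H2 = 1.9 + 205*1000/(1000*9.81) + 1.39^2/(2*9.81)
   = 1.9 + 20.897 + 0.0985
   = 22.896 m.
h_L = H1 - H2 = 24.482 - 22.896 = 1.587 m.

1.587


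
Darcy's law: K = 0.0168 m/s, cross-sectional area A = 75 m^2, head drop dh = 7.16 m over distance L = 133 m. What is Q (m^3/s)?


Darcy's law: Q = K * A * i, where i = dh/L.
Hydraulic gradient i = 7.16 / 133 = 0.053835.
Q = 0.0168 * 75 * 0.053835
  = 0.0678 m^3/s.

0.0678


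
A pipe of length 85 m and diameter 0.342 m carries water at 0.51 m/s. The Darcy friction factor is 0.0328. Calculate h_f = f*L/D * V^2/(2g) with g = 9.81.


Darcy-Weisbach equation: h_f = f * (L/D) * V^2/(2g).
f * L/D = 0.0328 * 85/0.342 = 8.152.
V^2/(2g) = 0.51^2 / (2*9.81) = 0.2601 / 19.62 = 0.0133 m.
h_f = 8.152 * 0.0133 = 0.108 m.

0.108


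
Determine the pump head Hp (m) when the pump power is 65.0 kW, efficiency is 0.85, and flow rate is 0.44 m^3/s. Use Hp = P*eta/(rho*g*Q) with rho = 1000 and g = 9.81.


Pump head formula: Hp = P * eta / (rho * g * Q).
Numerator: P * eta = 65.0 * 1000 * 0.85 = 55250.0 W.
Denominator: rho * g * Q = 1000 * 9.81 * 0.44 = 4316.4.
Hp = 55250.0 / 4316.4 = 12.8 m.

12.8


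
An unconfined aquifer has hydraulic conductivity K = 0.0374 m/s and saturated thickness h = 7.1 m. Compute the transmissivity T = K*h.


Transmissivity is defined as T = K * h.
T = 0.0374 * 7.1
  = 0.2655 m^2/s.

0.2655


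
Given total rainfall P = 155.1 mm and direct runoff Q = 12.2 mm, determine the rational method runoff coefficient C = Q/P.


The runoff coefficient C = runoff depth / rainfall depth.
C = 12.2 / 155.1
  = 0.0787.

0.0787


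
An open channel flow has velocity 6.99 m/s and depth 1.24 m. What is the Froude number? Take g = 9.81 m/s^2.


The Froude number is defined as Fr = V / sqrt(g*y).
g*y = 9.81 * 1.24 = 12.1644.
sqrt(g*y) = sqrt(12.1644) = 3.4877.
Fr = 6.99 / 3.4877 = 2.0042.

2.0042


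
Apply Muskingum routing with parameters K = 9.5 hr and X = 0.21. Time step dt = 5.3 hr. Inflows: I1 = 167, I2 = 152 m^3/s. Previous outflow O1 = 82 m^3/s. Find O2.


Muskingum coefficients:
denom = 2*K*(1-X) + dt = 2*9.5*(1-0.21) + 5.3 = 20.31.
C0 = (dt - 2*K*X)/denom = (5.3 - 2*9.5*0.21)/20.31 = 0.0645.
C1 = (dt + 2*K*X)/denom = (5.3 + 2*9.5*0.21)/20.31 = 0.4574.
C2 = (2*K*(1-X) - dt)/denom = 0.4781.
O2 = C0*I2 + C1*I1 + C2*O1
   = 0.0645*152 + 0.4574*167 + 0.4781*82
   = 125.39 m^3/s.

125.39


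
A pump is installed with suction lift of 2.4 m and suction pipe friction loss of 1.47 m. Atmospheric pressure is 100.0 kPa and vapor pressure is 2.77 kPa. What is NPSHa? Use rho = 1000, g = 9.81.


NPSHa = p_atm/(rho*g) - z_s - hf_s - p_vap/(rho*g).
p_atm/(rho*g) = 100.0*1000 / (1000*9.81) = 10.194 m.
p_vap/(rho*g) = 2.77*1000 / (1000*9.81) = 0.282 m.
NPSHa = 10.194 - 2.4 - 1.47 - 0.282
      = 6.04 m.

6.04


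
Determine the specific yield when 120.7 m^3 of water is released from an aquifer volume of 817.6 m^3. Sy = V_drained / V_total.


Specific yield Sy = Volume drained / Total volume.
Sy = 120.7 / 817.6
   = 0.1476.

0.1476


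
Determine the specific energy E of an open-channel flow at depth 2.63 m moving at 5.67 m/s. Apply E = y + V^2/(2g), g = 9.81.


Specific energy E = y + V^2/(2g).
Velocity head = V^2/(2g) = 5.67^2 / (2*9.81) = 32.1489 / 19.62 = 1.6386 m.
E = 2.63 + 1.6386 = 4.2686 m.

4.2686


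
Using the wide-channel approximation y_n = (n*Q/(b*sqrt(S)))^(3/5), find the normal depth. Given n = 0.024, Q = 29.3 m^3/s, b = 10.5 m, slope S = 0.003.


We use the wide-channel approximation y_n = (n*Q/(b*sqrt(S)))^(3/5).
sqrt(S) = sqrt(0.003) = 0.054772.
Numerator: n*Q = 0.024 * 29.3 = 0.7032.
Denominator: b*sqrt(S) = 10.5 * 0.054772 = 0.575106.
arg = 1.2227.
y_n = 1.2227^(3/5) = 1.1282 m.

1.1282
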